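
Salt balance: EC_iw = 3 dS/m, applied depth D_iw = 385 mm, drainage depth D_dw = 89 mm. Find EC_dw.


EC_dw = EC_iw * D_iw / D_dw
EC_dw = 3 * 385 / 89
EC_dw = 1155 / 89

12.9775 dS/m


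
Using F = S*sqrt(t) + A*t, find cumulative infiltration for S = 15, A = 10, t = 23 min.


F = S*sqrt(t) + A*t
F = 15*sqrt(23) + 10*23
F = 15*4.795832 + 230

301.9375 mm


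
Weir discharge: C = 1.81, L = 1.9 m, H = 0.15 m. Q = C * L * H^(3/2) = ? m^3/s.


Q = C * L * H^(3/2) = 1.81 * 1.9 * 0.15^1.5 = 1.81 * 1.9 * 0.058095

0.1998 m^3/s


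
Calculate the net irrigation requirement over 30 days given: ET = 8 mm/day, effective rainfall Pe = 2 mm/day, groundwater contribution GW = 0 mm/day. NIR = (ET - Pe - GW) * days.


Daily deficit = ET - Pe - GW = 8 - 2 - 0 = 6 mm/day
NIR = 6 * 30 = 180 mm

180.0000 mm


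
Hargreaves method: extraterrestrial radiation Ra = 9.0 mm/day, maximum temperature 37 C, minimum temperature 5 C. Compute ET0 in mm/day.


Tmean = (Tmax + Tmin)/2 = (37 + 5)/2 = 21.0
ET0 = 0.0023 * 9.0 * (21.0 + 17.8) * sqrt(37 - 5)
ET0 = 0.0023 * 9.0 * 38.8 * 5.656854

4.5434 mm/day


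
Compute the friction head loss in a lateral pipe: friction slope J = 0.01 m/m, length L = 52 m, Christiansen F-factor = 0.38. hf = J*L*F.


hf = J * L * F = 0.01 * 52 * 0.38 = 0.1976 m

0.1976 m


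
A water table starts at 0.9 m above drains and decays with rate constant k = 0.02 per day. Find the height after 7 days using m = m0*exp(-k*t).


m = m0 * exp(-k*t)
m = 0.9 * exp(-0.02 * 7)
m = 0.9 * exp(-0.1400)

0.7824 m


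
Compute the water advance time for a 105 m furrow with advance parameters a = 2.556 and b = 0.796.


t = (L/a)^(1/b)
t = (105/2.556)^(1/0.796)
t = 41.079812^(1/0.796)

106.4563 min


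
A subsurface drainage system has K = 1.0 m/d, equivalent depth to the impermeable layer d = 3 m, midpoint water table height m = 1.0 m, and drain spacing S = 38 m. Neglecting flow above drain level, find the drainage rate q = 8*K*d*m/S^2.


q = 8*K*d*m/S^2
q = 8*1.0*3*1.0/38^2
q = 24.0000 / 1444

0.0166 m/d


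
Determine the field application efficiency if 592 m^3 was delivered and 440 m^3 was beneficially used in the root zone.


Ea = V_root / V_field * 100 = 440 / 592 * 100 = 74.3243%

74.3243 %


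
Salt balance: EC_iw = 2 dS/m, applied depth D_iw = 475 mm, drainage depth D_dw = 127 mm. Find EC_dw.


EC_dw = EC_iw * D_iw / D_dw
EC_dw = 2 * 475 / 127
EC_dw = 950 / 127

7.4803 dS/m


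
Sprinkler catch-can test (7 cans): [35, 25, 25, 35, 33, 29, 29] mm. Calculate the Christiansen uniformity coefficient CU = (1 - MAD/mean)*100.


mean = 30.142857 mm
MAD = 3.591837 mm
CU = (1 - 3.591837/30.142857)*100

88.0840 %


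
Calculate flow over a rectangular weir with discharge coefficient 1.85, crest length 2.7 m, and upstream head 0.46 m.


Q = C * L * H^(3/2) = 1.85 * 2.7 * 0.46^1.5 = 1.85 * 2.7 * 0.311987

1.5584 m^3/s


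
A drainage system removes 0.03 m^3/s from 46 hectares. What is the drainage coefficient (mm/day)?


DC = Q * 86400 / (A * 10000) * 1000
DC = 0.03 * 86400 / (46 * 10000) * 1000
DC = 2592000.0000 / 460000

5.6348 mm/day


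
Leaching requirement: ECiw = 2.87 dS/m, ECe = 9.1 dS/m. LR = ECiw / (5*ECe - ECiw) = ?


LR = ECiw / (5*ECe - ECiw)
LR = 2.87 / (5*9.1 - 2.87)
LR = 2.87 / 42.6300

0.0673


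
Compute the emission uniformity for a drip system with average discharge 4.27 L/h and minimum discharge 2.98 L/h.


EU = (q_min/q_avg)*100 = (2.98/4.27)*100 = 69.7892%

69.7892 %


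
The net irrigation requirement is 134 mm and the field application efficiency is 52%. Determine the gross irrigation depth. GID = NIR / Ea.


Ea = 52% = 0.52
GID = NIR / Ea = 134 / 0.52 = 257.6923 mm

257.6923 mm


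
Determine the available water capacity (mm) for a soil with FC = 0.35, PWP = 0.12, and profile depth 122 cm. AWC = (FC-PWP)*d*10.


AWC = (FC - PWP) * d * 10
AWC = (0.35 - 0.12) * 122 * 10
AWC = 0.2300 * 122 * 10

280.6000 mm


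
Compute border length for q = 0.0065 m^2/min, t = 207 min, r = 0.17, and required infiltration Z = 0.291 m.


L = q*t/((1+r)*Z)
L = 0.0065*207/((1+0.17)*0.291)
L = 1.3455/0.34047

3.9519 m


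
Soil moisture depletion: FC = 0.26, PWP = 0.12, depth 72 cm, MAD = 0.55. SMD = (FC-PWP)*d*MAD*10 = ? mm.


SMD = (FC - PWP) * d * MAD * 10
SMD = (0.26 - 0.12) * 72 * 0.55 * 10
SMD = 0.1400 * 72 * 0.55 * 10

55.4400 mm


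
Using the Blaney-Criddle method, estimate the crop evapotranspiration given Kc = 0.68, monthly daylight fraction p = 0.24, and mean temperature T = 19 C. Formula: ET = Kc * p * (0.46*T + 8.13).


ET = Kc * p * (0.46*T + 8.13)
ET = 0.68 * 0.24 * (0.46*19 + 8.13)
ET = 0.68 * 0.24 * 16.8700

2.7532 mm/day


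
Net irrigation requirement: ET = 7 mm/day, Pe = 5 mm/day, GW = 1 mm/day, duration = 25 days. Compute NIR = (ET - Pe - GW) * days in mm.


Daily deficit = ET - Pe - GW = 7 - 5 - 1 = 1 mm/day
NIR = 1 * 25 = 25 mm

25.0000 mm


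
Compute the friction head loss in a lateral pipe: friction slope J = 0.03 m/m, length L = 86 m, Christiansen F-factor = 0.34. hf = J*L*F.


hf = J * L * F = 0.03 * 86 * 0.34 = 0.8772 m

0.8772 m


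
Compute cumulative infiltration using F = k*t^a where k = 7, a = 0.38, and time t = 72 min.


F = k * t^a = 7 * 72^0.38
F = 7 * 5.079095

35.5537 mm


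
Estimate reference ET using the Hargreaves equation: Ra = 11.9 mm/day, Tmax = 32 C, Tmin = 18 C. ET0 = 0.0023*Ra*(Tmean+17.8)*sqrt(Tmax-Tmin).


Tmean = (Tmax + Tmin)/2 = (32 + 18)/2 = 25.0
ET0 = 0.0023 * 11.9 * (25.0 + 17.8) * sqrt(32 - 18)
ET0 = 0.0023 * 11.9 * 42.8 * 3.741657

4.3831 mm/day


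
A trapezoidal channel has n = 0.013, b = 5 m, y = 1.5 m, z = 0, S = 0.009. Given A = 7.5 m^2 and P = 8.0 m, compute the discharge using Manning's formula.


R = A/P = 7.5/8.0 = 0.937500
Q = (1/0.013) * 7.5 * 0.937500^(2/3) * 0.009^0.5

52.4268 m^3/s


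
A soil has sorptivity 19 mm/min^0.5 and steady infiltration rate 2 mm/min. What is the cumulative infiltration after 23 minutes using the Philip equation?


F = S*sqrt(t) + A*t
F = 19*sqrt(23) + 2*23
F = 19*4.795832 + 46

137.1208 mm


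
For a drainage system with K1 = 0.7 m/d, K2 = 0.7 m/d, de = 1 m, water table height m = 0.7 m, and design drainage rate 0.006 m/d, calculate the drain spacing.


S^2 = 8*K2*de*m/q + 4*K1*m^2/q
S^2 = 8*0.7*1*0.7/0.006 + 4*0.7*0.7^2/0.006
S = sqrt(882.0000)

29.6985 m


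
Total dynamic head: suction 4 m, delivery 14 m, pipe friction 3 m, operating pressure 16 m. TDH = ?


TDH = Hs + Hd + hf + Hp = 4 + 14 + 3 + 16 = 37

37 m


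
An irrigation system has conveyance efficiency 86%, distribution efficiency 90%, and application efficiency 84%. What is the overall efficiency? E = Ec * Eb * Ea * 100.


Ec = 0.86, Eb = 0.9, Ea = 0.84
E = 0.86 * 0.9 * 0.84 * 100 = 65.0160%

65.0160 %


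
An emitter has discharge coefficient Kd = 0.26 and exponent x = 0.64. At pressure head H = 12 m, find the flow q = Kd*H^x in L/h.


q = Kd * H^x = 0.26 * 12^0.64 = 0.26 * 4.905418

1.2754 L/h


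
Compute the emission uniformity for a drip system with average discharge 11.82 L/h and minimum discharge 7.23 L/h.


EU = (q_min/q_avg)*100 = (7.23/11.82)*100 = 61.1675%

61.1675 %


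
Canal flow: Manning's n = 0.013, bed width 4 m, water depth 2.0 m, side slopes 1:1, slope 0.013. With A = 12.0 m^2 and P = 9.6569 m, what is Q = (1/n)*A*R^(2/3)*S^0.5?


R = A/P = 12.0/9.6569 = 1.242635
Q = (1/0.013) * 12.0 * 1.242635^(2/3) * 0.013^0.5

121.6481 m^3/s


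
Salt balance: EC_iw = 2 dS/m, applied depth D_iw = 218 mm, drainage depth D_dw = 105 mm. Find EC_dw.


EC_dw = EC_iw * D_iw / D_dw
EC_dw = 2 * 218 / 105
EC_dw = 436 / 105

4.1524 dS/m


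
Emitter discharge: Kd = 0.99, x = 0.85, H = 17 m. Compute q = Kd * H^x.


q = Kd * H^x = 0.99 * 17^0.85 = 0.99 * 11.114286

11.0031 L/h


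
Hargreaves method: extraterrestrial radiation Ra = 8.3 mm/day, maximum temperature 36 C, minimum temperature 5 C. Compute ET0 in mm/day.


Tmean = (Tmax + Tmin)/2 = (36 + 5)/2 = 20.5
ET0 = 0.0023 * 8.3 * (20.5 + 17.8) * sqrt(36 - 5)
ET0 = 0.0023 * 8.3 * 38.3 * 5.567764

4.0709 mm/day


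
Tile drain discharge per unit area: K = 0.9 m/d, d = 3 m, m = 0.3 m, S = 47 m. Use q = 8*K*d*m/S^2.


q = 8*K*d*m/S^2
q = 8*0.9*3*0.3/47^2
q = 6.4800 / 2209

0.0029 m/d


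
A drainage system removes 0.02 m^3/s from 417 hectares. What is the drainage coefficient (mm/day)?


DC = Q * 86400 / (A * 10000) * 1000
DC = 0.02 * 86400 / (417 * 10000) * 1000
DC = 1728000.0000 / 4170000

0.4144 mm/day


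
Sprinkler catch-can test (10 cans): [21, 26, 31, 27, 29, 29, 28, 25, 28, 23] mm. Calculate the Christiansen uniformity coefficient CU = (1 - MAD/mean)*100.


mean = 26.700000 mm
MAD = 2.360000 mm
CU = (1 - 2.360000/26.700000)*100

91.1610 %


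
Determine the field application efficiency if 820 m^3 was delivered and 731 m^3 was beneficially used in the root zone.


Ea = V_root / V_field * 100 = 731 / 820 * 100 = 89.1463%

89.1463 %


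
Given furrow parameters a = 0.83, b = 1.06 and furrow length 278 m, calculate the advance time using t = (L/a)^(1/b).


t = (L/a)^(1/b)
t = (278/0.83)^(1/1.06)
t = 334.939759^(1/1.06)

241.0150 min


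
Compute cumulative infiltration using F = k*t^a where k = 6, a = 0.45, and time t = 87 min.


F = k * t^a = 6 * 87^0.45
F = 6 * 7.460770

44.7646 mm


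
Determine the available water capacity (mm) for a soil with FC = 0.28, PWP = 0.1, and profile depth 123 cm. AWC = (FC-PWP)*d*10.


AWC = (FC - PWP) * d * 10
AWC = (0.28 - 0.1) * 123 * 10
AWC = 0.1800 * 123 * 10

221.4000 mm


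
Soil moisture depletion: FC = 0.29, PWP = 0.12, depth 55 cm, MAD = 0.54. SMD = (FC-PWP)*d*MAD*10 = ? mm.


SMD = (FC - PWP) * d * MAD * 10
SMD = (0.29 - 0.12) * 55 * 0.54 * 10
SMD = 0.1700 * 55 * 0.54 * 10

50.4900 mm


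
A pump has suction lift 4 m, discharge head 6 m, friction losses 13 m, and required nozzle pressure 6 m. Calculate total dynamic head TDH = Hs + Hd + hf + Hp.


TDH = Hs + Hd + hf + Hp = 4 + 6 + 13 + 6 = 29

29 m


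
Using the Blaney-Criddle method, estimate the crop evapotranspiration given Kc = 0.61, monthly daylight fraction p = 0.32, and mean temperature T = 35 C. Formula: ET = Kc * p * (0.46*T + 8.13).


ET = Kc * p * (0.46*T + 8.13)
ET = 0.61 * 0.32 * (0.46*35 + 8.13)
ET = 0.61 * 0.32 * 24.2300

4.7297 mm/day


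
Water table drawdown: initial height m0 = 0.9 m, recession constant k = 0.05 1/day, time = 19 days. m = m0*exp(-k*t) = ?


m = m0 * exp(-k*t)
m = 0.9 * exp(-0.05 * 19)
m = 0.9 * exp(-0.9500)

0.3481 m


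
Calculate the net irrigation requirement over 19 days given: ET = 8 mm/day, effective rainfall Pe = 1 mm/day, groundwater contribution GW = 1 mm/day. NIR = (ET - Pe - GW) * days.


Daily deficit = ET - Pe - GW = 8 - 1 - 1 = 6 mm/day
NIR = 6 * 19 = 114 mm

114.0000 mm


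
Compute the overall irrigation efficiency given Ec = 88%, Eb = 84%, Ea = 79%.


Ec = 0.88, Eb = 0.84, Ea = 0.79
E = 0.88 * 0.84 * 0.79 * 100 = 58.3968%

58.3968 %


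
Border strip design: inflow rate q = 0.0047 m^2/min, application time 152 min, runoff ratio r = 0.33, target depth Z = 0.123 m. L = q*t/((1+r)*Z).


L = q*t/((1+r)*Z)
L = 0.0047*152/((1+0.33)*0.123)
L = 0.7144/0.16359

4.3670 m


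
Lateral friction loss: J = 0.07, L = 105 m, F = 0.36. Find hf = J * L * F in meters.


hf = J * L * F = 0.07 * 105 * 0.36 = 2.6460 m

2.6460 m


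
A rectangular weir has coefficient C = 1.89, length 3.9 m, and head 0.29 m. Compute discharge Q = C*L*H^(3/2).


Q = C * L * H^(3/2) = 1.89 * 3.9 * 0.29^1.5 = 1.89 * 3.9 * 0.156170

1.1511 m^3/s


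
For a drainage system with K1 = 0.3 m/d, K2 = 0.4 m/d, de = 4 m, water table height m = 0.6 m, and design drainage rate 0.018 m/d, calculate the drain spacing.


S^2 = 8*K2*de*m/q + 4*K1*m^2/q
S^2 = 8*0.4*4*0.6/0.018 + 4*0.3*0.6^2/0.018
S = sqrt(450.6667)

21.2289 m


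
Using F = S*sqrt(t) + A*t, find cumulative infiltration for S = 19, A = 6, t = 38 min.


F = S*sqrt(t) + A*t
F = 19*sqrt(38) + 6*38
F = 19*6.164414 + 228

345.1239 mm


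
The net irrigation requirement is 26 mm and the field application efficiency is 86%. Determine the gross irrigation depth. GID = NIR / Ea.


Ea = 86% = 0.86
GID = NIR / Ea = 26 / 0.86 = 30.2326 mm

30.2326 mm


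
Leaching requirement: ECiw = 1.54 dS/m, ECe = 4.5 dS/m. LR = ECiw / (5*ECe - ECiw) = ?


LR = ECiw / (5*ECe - ECiw)
LR = 1.54 / (5*4.5 - 1.54)
LR = 1.54 / 20.9600

0.0735


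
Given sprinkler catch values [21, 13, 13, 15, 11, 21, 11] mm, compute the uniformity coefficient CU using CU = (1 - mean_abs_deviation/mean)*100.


mean = 15.000000 mm
MAD = 3.428571 mm
CU = (1 - 3.428571/15.000000)*100

77.1429 %


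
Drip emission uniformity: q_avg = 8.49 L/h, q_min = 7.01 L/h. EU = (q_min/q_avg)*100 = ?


EU = (q_min/q_avg)*100 = (7.01/8.49)*100 = 82.5677%

82.5677 %


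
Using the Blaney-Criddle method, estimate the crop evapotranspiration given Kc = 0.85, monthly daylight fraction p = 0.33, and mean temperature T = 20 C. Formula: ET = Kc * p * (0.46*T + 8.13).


ET = Kc * p * (0.46*T + 8.13)
ET = 0.85 * 0.33 * (0.46*20 + 8.13)
ET = 0.85 * 0.33 * 17.3300

4.8611 mm/day


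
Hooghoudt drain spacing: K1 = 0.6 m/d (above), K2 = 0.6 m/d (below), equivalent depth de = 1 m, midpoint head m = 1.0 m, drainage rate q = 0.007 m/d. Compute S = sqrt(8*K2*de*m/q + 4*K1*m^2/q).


S^2 = 8*K2*de*m/q + 4*K1*m^2/q
S^2 = 8*0.6*1*1.0/0.007 + 4*0.6*1.0^2/0.007
S = sqrt(1028.5714)

32.0713 m


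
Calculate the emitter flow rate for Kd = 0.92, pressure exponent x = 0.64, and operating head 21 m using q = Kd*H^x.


q = Kd * H^x = 0.92 * 21^0.64 = 0.92 * 7.018113

6.4567 L/h


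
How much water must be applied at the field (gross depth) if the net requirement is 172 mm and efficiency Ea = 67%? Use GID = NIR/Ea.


Ea = 67% = 0.67
GID = NIR / Ea = 172 / 0.67 = 256.7164 mm

256.7164 mm


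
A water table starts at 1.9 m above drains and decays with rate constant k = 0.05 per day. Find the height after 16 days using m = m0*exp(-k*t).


m = m0 * exp(-k*t)
m = 1.9 * exp(-0.05 * 16)
m = 1.9 * exp(-0.8000)

0.8537 m


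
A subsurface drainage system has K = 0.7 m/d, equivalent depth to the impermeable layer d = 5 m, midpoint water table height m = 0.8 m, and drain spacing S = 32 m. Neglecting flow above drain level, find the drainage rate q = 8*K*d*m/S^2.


q = 8*K*d*m/S^2
q = 8*0.7*5*0.8/32^2
q = 22.4000 / 1024

0.0219 m/d


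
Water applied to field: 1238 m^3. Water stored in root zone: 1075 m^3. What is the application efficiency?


Ea = V_root / V_field * 100 = 1075 / 1238 * 100 = 86.8336%

86.8336 %


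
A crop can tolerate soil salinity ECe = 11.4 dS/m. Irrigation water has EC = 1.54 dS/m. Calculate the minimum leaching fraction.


LR = ECiw / (5*ECe - ECiw)
LR = 1.54 / (5*11.4 - 1.54)
LR = 1.54 / 55.4600

0.0278


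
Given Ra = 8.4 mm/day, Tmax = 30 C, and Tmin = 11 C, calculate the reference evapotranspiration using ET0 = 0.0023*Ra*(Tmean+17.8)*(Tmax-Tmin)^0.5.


Tmean = (Tmax + Tmin)/2 = (30 + 11)/2 = 20.5
ET0 = 0.0023 * 8.4 * (20.5 + 17.8) * sqrt(30 - 11)
ET0 = 0.0023 * 8.4 * 38.3 * 4.358899

3.2254 mm/day


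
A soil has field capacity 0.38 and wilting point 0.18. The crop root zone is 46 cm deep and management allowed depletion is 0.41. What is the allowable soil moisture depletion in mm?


SMD = (FC - PWP) * d * MAD * 10
SMD = (0.38 - 0.18) * 46 * 0.41 * 10
SMD = 0.2000 * 46 * 0.41 * 10

37.7200 mm


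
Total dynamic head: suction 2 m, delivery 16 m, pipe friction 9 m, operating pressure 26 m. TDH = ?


TDH = Hs + Hd + hf + Hp = 2 + 16 + 9 + 26 = 53

53 m


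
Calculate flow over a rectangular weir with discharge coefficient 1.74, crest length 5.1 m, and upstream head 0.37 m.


Q = C * L * H^(3/2) = 1.74 * 5.1 * 0.37^1.5 = 1.74 * 5.1 * 0.225062

1.9972 m^3/s


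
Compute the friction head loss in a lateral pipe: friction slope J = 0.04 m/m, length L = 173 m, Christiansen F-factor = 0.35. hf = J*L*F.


hf = J * L * F = 0.04 * 173 * 0.35 = 2.4220 m

2.4220 m


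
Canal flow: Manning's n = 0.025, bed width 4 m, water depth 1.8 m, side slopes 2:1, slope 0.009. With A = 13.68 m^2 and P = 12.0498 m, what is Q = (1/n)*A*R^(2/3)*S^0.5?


R = A/P = 13.68/12.0498 = 1.135289
Q = (1/0.025) * 13.68 * 1.135289^(2/3) * 0.009^0.5

56.4943 m^3/s


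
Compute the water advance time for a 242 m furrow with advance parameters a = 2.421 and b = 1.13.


t = (L/a)^(1/b)
t = (242/2.421)^(1/1.13)
t = 99.958695^(1/1.13)

58.8508 min


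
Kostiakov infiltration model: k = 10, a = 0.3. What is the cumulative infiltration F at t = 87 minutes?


F = k * t^a = 10 * 87^0.3
F = 10 * 3.818175

38.1818 mm


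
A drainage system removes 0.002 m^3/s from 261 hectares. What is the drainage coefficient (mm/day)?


DC = Q * 86400 / (A * 10000) * 1000
DC = 0.002 * 86400 / (261 * 10000) * 1000
DC = 172800.0000 / 2610000

0.0662 mm/day


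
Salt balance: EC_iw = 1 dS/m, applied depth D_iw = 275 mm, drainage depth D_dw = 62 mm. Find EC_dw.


EC_dw = EC_iw * D_iw / D_dw
EC_dw = 1 * 275 / 62
EC_dw = 275 / 62

4.4355 dS/m


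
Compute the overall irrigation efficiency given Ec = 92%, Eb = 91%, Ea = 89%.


Ec = 0.92, Eb = 0.91, Ea = 0.89
E = 0.92 * 0.91 * 0.89 * 100 = 74.5108%

74.5108 %


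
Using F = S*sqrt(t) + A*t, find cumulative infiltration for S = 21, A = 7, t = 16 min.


F = S*sqrt(t) + A*t
F = 21*sqrt(16) + 7*16
F = 21*4.000000 + 112

196.0000 mm


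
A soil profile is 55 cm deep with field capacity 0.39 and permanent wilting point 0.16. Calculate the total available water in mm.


AWC = (FC - PWP) * d * 10
AWC = (0.39 - 0.16) * 55 * 10
AWC = 0.2300 * 55 * 10

126.5000 mm


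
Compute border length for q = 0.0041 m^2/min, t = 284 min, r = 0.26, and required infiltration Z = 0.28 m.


L = q*t/((1+r)*Z)
L = 0.0041*284/((1+0.26)*0.28)
L = 1.1644/0.3528

3.3005 m


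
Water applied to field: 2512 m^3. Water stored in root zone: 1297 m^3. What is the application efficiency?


Ea = V_root / V_field * 100 = 1297 / 2512 * 100 = 51.6322%

51.6322 %


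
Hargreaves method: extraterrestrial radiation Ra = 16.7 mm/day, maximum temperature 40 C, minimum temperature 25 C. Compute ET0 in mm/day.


Tmean = (Tmax + Tmin)/2 = (40 + 25)/2 = 32.5
ET0 = 0.0023 * 16.7 * (32.5 + 17.8) * sqrt(40 - 25)
ET0 = 0.0023 * 16.7 * 50.3 * 3.872983

7.4827 mm/day


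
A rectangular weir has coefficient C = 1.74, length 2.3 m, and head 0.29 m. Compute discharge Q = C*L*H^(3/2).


Q = C * L * H^(3/2) = 1.74 * 2.3 * 0.29^1.5 = 1.74 * 2.3 * 0.156170

0.6250 m^3/s


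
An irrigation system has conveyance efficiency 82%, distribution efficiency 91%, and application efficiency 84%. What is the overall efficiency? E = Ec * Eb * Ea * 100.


Ec = 0.82, Eb = 0.91, Ea = 0.84
E = 0.82 * 0.91 * 0.84 * 100 = 62.6808%

62.6808 %


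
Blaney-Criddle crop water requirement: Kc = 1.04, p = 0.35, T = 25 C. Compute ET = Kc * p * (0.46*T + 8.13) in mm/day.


ET = Kc * p * (0.46*T + 8.13)
ET = 1.04 * 0.35 * (0.46*25 + 8.13)
ET = 1.04 * 0.35 * 19.6300

7.1453 mm/day


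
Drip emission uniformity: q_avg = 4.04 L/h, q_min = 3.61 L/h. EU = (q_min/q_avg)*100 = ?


EU = (q_min/q_avg)*100 = (3.61/4.04)*100 = 89.3564%

89.3564 %


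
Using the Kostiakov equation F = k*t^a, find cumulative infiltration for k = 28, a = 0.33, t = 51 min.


F = k * t^a = 28 * 51^0.33
F = 28 * 3.660144

102.4840 mm


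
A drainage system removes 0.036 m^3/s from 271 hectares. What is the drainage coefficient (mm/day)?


DC = Q * 86400 / (A * 10000) * 1000
DC = 0.036 * 86400 / (271 * 10000) * 1000
DC = 3110400.0000 / 2710000

1.1477 mm/day


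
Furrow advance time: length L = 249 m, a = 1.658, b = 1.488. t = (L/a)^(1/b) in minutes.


t = (L/a)^(1/b)
t = (249/1.658)^(1/1.488)
t = 150.180941^(1/1.488)

29.0254 min


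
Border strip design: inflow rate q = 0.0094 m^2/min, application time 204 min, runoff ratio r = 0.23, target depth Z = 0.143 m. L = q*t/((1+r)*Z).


L = q*t/((1+r)*Z)
L = 0.0094*204/((1+0.23)*0.143)
L = 1.9176/0.17589

10.9023 m


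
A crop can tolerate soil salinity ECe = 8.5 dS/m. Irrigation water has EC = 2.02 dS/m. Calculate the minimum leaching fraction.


LR = ECiw / (5*ECe - ECiw)
LR = 2.02 / (5*8.5 - 2.02)
LR = 2.02 / 40.4800

0.0499


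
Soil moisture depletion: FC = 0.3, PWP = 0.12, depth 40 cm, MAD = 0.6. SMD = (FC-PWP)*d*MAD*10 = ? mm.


SMD = (FC - PWP) * d * MAD * 10
SMD = (0.3 - 0.12) * 40 * 0.6 * 10
SMD = 0.1800 * 40 * 0.6 * 10

43.2000 mm


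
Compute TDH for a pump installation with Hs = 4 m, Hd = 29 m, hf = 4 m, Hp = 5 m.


TDH = Hs + Hd + hf + Hp = 4 + 29 + 4 + 5 = 42

42 m


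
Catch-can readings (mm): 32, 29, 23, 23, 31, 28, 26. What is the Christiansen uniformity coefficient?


mean = 27.428571 mm
MAD = 2.938776 mm
CU = (1 - 2.938776/27.428571)*100

89.2857 %


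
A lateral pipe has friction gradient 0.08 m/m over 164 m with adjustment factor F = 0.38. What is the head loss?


hf = J * L * F = 0.08 * 164 * 0.38 = 4.9856 m

4.9856 m


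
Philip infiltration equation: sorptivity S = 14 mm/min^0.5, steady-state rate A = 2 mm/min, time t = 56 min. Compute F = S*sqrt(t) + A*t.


F = S*sqrt(t) + A*t
F = 14*sqrt(56) + 2*56
F = 14*7.483315 + 112

216.7664 mm


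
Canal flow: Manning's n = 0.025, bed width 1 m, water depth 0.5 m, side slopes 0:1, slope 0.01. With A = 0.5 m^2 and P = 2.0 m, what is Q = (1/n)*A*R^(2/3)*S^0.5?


R = A/P = 0.5/2.0 = 0.250000
Q = (1/0.025) * 0.5 * 0.250000^(2/3) * 0.01^0.5

0.7937 m^3/s


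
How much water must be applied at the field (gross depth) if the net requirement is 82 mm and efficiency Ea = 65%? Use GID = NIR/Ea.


Ea = 65% = 0.65
GID = NIR / Ea = 82 / 0.65 = 126.1538 mm

126.1538 mm


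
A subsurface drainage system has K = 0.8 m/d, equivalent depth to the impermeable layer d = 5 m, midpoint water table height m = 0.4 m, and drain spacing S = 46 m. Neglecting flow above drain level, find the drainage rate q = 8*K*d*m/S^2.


q = 8*K*d*m/S^2
q = 8*0.8*5*0.4/46^2
q = 12.8000 / 2116

0.0060 m/d


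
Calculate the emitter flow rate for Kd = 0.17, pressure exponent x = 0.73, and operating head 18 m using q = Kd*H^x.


q = Kd * H^x = 0.17 * 18^0.73 = 0.17 * 8.248005

1.4022 L/h


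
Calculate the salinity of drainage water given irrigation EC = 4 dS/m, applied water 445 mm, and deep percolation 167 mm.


EC_dw = EC_iw * D_iw / D_dw
EC_dw = 4 * 445 / 167
EC_dw = 1780 / 167

10.6587 dS/m


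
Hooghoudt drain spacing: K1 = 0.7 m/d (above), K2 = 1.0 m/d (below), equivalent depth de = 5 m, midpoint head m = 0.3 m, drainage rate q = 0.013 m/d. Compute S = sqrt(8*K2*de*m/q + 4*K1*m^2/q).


S^2 = 8*K2*de*m/q + 4*K1*m^2/q
S^2 = 8*1.0*5*0.3/0.013 + 4*0.7*0.3^2/0.013
S = sqrt(942.4615)

30.6995 m


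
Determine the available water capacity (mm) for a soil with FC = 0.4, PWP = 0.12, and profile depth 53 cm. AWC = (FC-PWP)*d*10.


AWC = (FC - PWP) * d * 10
AWC = (0.4 - 0.12) * 53 * 10
AWC = 0.2800 * 53 * 10

148.4000 mm


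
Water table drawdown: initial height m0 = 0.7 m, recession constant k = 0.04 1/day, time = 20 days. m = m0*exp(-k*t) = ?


m = m0 * exp(-k*t)
m = 0.7 * exp(-0.04 * 20)
m = 0.7 * exp(-0.8000)

0.3145 m


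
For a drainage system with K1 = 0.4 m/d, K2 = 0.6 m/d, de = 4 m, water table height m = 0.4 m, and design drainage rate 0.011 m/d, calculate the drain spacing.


S^2 = 8*K2*de*m/q + 4*K1*m^2/q
S^2 = 8*0.6*4*0.4/0.011 + 4*0.4*0.4^2/0.011
S = sqrt(721.4545)

26.8599 m


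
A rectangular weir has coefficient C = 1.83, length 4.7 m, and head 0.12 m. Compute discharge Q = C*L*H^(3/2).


Q = C * L * H^(3/2) = 1.83 * 4.7 * 0.12^1.5 = 1.83 * 4.7 * 0.041569

0.3575 m^3/s


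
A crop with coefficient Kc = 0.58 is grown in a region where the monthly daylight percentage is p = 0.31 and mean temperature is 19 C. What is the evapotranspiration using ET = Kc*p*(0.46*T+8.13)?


ET = Kc * p * (0.46*T + 8.13)
ET = 0.58 * 0.31 * (0.46*19 + 8.13)
ET = 0.58 * 0.31 * 16.8700

3.0332 mm/day


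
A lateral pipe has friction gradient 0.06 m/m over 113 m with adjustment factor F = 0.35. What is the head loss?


hf = J * L * F = 0.06 * 113 * 0.35 = 2.3730 m

2.3730 m


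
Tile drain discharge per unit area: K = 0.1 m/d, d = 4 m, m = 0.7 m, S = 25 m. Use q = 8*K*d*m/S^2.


q = 8*K*d*m/S^2
q = 8*0.1*4*0.7/25^2
q = 2.2400 / 625

0.0036 m/d


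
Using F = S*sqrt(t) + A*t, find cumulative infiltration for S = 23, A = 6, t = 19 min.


F = S*sqrt(t) + A*t
F = 23*sqrt(19) + 6*19
F = 23*4.358899 + 114

214.2547 mm


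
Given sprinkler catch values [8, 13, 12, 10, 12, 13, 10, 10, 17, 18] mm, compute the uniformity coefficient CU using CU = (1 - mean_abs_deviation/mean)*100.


mean = 12.300000 mm
MAD = 2.360000 mm
CU = (1 - 2.360000/12.300000)*100

80.8130 %


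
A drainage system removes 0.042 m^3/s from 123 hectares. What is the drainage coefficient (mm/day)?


DC = Q * 86400 / (A * 10000) * 1000
DC = 0.042 * 86400 / (123 * 10000) * 1000
DC = 3628800.0000 / 1230000

2.9502 mm/day


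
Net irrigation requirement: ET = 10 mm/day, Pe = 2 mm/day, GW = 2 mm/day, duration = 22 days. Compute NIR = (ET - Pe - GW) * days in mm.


Daily deficit = ET - Pe - GW = 10 - 2 - 2 = 6 mm/day
NIR = 6 * 22 = 132 mm

132.0000 mm


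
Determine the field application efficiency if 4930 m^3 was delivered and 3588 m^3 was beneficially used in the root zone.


Ea = V_root / V_field * 100 = 3588 / 4930 * 100 = 72.7789%

72.7789 %


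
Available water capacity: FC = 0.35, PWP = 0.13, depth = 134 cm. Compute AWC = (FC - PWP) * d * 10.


AWC = (FC - PWP) * d * 10
AWC = (0.35 - 0.13) * 134 * 10
AWC = 0.2200 * 134 * 10

294.8000 mm


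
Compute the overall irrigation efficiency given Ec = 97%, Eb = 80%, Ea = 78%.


Ec = 0.97, Eb = 0.8, Ea = 0.78
E = 0.97 * 0.8 * 0.78 * 100 = 60.5280%

60.5280 %


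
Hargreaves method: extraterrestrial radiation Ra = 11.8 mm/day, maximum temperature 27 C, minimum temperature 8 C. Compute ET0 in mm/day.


Tmean = (Tmax + Tmin)/2 = (27 + 8)/2 = 17.5
ET0 = 0.0023 * 11.8 * (17.5 + 17.8) * sqrt(27 - 8)
ET0 = 0.0023 * 11.8 * 35.3 * 4.358899

4.1760 mm/day


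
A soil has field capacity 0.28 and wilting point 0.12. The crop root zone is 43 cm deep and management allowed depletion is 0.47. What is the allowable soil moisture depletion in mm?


SMD = (FC - PWP) * d * MAD * 10
SMD = (0.28 - 0.12) * 43 * 0.47 * 10
SMD = 0.1600 * 43 * 0.47 * 10

32.3360 mm


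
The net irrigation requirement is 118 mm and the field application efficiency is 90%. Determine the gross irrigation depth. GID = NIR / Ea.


Ea = 90% = 0.9
GID = NIR / Ea = 118 / 0.9 = 131.1111 mm

131.1111 mm


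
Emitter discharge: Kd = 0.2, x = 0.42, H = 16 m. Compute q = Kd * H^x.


q = Kd * H^x = 0.2 * 16^0.42 = 0.2 * 3.204280

0.6409 L/h


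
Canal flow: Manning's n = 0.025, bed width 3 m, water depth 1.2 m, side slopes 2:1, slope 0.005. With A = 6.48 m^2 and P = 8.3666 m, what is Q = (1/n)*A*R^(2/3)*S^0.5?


R = A/P = 6.48/8.3666 = 0.774508
Q = (1/0.025) * 6.48 * 0.774508^(2/3) * 0.005^0.5

15.4574 m^3/s


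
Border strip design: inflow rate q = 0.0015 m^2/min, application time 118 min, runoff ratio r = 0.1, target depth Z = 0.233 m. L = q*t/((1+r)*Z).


L = q*t/((1+r)*Z)
L = 0.0015*118/((1+0.1)*0.233)
L = 0.177/0.2563

0.6906 m


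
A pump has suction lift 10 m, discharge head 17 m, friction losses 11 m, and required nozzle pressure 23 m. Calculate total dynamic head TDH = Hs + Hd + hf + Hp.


TDH = Hs + Hd + hf + Hp = 10 + 17 + 11 + 23 = 61

61 m


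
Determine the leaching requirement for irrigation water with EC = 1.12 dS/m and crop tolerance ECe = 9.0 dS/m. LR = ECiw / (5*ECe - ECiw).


LR = ECiw / (5*ECe - ECiw)
LR = 1.12 / (5*9.0 - 1.12)
LR = 1.12 / 43.8800

0.0255


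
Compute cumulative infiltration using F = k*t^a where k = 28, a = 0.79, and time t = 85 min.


F = k * t^a = 28 * 85^0.79
F = 28 * 33.438051

936.2654 mm


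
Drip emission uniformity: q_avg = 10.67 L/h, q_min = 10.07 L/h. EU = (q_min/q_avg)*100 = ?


EU = (q_min/q_avg)*100 = (10.07/10.67)*100 = 94.3768%

94.3768 %


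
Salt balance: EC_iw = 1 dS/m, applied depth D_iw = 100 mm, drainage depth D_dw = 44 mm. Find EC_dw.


EC_dw = EC_iw * D_iw / D_dw
EC_dw = 1 * 100 / 44
EC_dw = 100 / 44

2.2727 dS/m


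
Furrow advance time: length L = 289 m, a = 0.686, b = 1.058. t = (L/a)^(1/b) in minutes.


t = (L/a)^(1/b)
t = (289/0.686)^(1/1.058)
t = 421.282799^(1/1.058)

302.4778 min


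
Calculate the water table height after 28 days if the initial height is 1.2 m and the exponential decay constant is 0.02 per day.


m = m0 * exp(-k*t)
m = 1.2 * exp(-0.02 * 28)
m = 1.2 * exp(-0.5600)

0.6855 m


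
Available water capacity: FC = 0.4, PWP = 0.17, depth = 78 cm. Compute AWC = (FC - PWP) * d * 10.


AWC = (FC - PWP) * d * 10
AWC = (0.4 - 0.17) * 78 * 10
AWC = 0.2300 * 78 * 10

179.4000 mm


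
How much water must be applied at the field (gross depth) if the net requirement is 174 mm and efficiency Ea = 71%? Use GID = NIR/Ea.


Ea = 71% = 0.71
GID = NIR / Ea = 174 / 0.71 = 245.0704 mm

245.0704 mm


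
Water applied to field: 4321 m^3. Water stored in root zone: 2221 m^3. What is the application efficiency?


Ea = V_root / V_field * 100 = 2221 / 4321 * 100 = 51.4001%

51.4001 %


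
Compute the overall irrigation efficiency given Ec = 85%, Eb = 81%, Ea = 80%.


Ec = 0.85, Eb = 0.81, Ea = 0.8
E = 0.85 * 0.81 * 0.8 * 100 = 55.0800%

55.0800 %


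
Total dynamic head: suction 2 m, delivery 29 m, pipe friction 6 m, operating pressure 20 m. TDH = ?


TDH = Hs + Hd + hf + Hp = 2 + 29 + 6 + 20 = 57

57 m


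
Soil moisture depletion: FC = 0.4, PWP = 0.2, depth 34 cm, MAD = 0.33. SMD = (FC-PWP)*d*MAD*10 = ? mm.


SMD = (FC - PWP) * d * MAD * 10
SMD = (0.4 - 0.2) * 34 * 0.33 * 10
SMD = 0.2000 * 34 * 0.33 * 10

22.4400 mm


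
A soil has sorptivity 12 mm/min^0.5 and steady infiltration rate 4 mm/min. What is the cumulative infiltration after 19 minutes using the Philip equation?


F = S*sqrt(t) + A*t
F = 12*sqrt(19) + 4*19
F = 12*4.358899 + 76

128.3068 mm


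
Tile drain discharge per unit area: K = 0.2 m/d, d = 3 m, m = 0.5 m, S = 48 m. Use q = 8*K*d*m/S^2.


q = 8*K*d*m/S^2
q = 8*0.2*3*0.5/48^2
q = 2.4000 / 2304

0.0010 m/d


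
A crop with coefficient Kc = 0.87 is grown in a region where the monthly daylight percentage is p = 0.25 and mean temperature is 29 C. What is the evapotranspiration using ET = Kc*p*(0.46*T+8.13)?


ET = Kc * p * (0.46*T + 8.13)
ET = 0.87 * 0.25 * (0.46*29 + 8.13)
ET = 0.87 * 0.25 * 21.4700

4.6697 mm/day


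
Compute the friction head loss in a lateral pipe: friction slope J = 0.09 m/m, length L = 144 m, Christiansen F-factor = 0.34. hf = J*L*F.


hf = J * L * F = 0.09 * 144 * 0.34 = 4.4064 m

4.4064 m


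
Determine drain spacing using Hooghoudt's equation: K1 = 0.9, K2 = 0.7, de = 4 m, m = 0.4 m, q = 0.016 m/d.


S^2 = 8*K2*de*m/q + 4*K1*m^2/q
S^2 = 8*0.7*4*0.4/0.016 + 4*0.9*0.4^2/0.016
S = sqrt(596.0000)

24.4131 m


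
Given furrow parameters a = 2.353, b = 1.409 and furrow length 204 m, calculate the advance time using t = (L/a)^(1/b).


t = (L/a)^(1/b)
t = (204/2.353)^(1/1.409)
t = 86.697833^(1/1.409)

23.7383 min


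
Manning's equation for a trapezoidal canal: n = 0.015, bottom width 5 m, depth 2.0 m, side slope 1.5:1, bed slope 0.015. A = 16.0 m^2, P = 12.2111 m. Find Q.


R = A/P = 16.0/12.2111 = 1.310283
Q = (1/0.015) * 16.0 * 1.310283^(2/3) * 0.015^0.5

156.4292 m^3/s


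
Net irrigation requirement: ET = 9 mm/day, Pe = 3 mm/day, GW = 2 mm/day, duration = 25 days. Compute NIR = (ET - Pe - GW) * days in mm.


Daily deficit = ET - Pe - GW = 9 - 3 - 2 = 4 mm/day
NIR = 4 * 25 = 100 mm

100.0000 mm


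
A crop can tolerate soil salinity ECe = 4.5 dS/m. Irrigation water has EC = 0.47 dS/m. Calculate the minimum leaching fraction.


LR = ECiw / (5*ECe - ECiw)
LR = 0.47 / (5*4.5 - 0.47)
LR = 0.47 / 22.0300

0.0213


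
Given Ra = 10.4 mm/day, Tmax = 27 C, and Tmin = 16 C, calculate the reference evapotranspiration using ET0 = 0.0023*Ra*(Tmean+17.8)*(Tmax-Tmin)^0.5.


Tmean = (Tmax + Tmin)/2 = (27 + 16)/2 = 21.5
ET0 = 0.0023 * 10.4 * (21.5 + 17.8) * sqrt(27 - 16)
ET0 = 0.0023 * 10.4 * 39.3 * 3.316625

3.1178 mm/day


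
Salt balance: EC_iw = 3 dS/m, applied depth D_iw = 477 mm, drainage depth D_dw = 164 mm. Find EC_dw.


EC_dw = EC_iw * D_iw / D_dw
EC_dw = 3 * 477 / 164
EC_dw = 1431 / 164

8.7256 dS/m


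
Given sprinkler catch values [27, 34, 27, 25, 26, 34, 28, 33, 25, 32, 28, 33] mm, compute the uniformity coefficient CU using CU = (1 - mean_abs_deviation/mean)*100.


mean = 29.333333 mm
MAD = 3.222222 mm
CU = (1 - 3.222222/29.333333)*100

89.0152 %


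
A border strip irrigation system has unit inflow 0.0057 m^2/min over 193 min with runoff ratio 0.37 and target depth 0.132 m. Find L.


L = q*t/((1+r)*Z)
L = 0.0057*193/((1+0.37)*0.132)
L = 1.1001/0.18084

6.0833 m


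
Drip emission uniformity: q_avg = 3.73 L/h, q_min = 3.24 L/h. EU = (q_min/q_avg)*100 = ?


EU = (q_min/q_avg)*100 = (3.24/3.73)*100 = 86.8633%

86.8633 %


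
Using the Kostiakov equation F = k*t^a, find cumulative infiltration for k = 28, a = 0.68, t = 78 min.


F = k * t^a = 28 * 78^0.68
F = 28 * 19.347477

541.7294 mm


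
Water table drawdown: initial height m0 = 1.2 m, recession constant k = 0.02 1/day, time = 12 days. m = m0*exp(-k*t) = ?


m = m0 * exp(-k*t)
m = 1.2 * exp(-0.02 * 12)
m = 1.2 * exp(-0.2400)

0.9440 m


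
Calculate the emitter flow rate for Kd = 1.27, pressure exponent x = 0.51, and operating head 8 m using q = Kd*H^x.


q = Kd * H^x = 1.27 * 8^0.51 = 1.27 * 2.887858

3.6676 L/h


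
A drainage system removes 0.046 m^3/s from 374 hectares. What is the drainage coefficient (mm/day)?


DC = Q * 86400 / (A * 10000) * 1000
DC = 0.046 * 86400 / (374 * 10000) * 1000
DC = 3974400.0000 / 3740000

1.0627 mm/day


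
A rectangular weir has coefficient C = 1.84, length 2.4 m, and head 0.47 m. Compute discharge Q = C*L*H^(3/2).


Q = C * L * H^(3/2) = 1.84 * 2.4 * 0.47^1.5 = 1.84 * 2.4 * 0.322216

1.4229 m^3/s


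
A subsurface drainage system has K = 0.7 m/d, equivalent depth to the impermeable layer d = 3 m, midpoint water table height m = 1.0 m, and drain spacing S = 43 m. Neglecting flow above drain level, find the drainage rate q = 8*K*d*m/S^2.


q = 8*K*d*m/S^2
q = 8*0.7*3*1.0/43^2
q = 16.8000 / 1849

0.0091 m/d


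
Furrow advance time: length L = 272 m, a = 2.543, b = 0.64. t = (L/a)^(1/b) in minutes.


t = (L/a)^(1/b)
t = (272/2.543)^(1/0.64)
t = 106.960283^(1/0.64)

1481.3587 min


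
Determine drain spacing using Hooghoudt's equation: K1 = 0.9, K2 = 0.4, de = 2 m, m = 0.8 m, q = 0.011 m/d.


S^2 = 8*K2*de*m/q + 4*K1*m^2/q
S^2 = 8*0.4*2*0.8/0.011 + 4*0.9*0.8^2/0.011
S = sqrt(674.9091)

25.9790 m


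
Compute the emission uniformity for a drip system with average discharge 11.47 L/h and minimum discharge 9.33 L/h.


EU = (q_min/q_avg)*100 = (9.33/11.47)*100 = 81.3426%

81.3426 %


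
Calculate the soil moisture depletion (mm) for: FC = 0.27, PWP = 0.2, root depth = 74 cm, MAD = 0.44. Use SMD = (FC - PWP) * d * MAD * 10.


SMD = (FC - PWP) * d * MAD * 10
SMD = (0.27 - 0.2) * 74 * 0.44 * 10
SMD = 0.0700 * 74 * 0.44 * 10

22.7920 mm


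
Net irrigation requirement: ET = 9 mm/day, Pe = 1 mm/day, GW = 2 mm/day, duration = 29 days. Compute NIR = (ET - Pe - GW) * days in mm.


Daily deficit = ET - Pe - GW = 9 - 1 - 2 = 6 mm/day
NIR = 6 * 29 = 174 mm

174.0000 mm


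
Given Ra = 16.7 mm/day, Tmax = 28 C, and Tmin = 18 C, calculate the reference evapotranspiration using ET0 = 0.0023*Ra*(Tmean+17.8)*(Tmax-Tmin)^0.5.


Tmean = (Tmax + Tmin)/2 = (28 + 18)/2 = 23.0
ET0 = 0.0023 * 16.7 * (23.0 + 17.8) * sqrt(28 - 18)
ET0 = 0.0023 * 16.7 * 40.8 * 3.162278

4.9557 mm/day


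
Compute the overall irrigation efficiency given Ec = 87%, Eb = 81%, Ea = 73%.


Ec = 0.87, Eb = 0.81, Ea = 0.73
E = 0.87 * 0.81 * 0.73 * 100 = 51.4431%

51.4431 %


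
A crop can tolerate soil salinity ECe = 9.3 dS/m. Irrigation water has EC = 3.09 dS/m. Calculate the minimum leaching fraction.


LR = ECiw / (5*ECe - ECiw)
LR = 3.09 / (5*9.3 - 3.09)
LR = 3.09 / 43.4100

0.0712


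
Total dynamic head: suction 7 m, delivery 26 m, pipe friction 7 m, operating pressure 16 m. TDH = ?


TDH = Hs + Hd + hf + Hp = 7 + 26 + 7 + 16 = 56

56 m


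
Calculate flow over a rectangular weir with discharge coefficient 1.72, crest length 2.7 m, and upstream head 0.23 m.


Q = C * L * H^(3/2) = 1.72 * 2.7 * 0.23^1.5 = 1.72 * 2.7 * 0.110304

0.5123 m^3/s


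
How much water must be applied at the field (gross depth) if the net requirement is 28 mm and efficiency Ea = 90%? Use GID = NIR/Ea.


Ea = 90% = 0.9
GID = NIR / Ea = 28 / 0.9 = 31.1111 mm

31.1111 mm


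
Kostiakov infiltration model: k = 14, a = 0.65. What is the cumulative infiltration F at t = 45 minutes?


F = k * t^a = 14 * 45^0.65
F = 14 * 11.873756

166.2326 mm


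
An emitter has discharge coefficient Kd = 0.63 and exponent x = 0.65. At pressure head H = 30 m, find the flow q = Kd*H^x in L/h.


q = Kd * H^x = 0.63 * 30^0.65 = 0.63 * 9.122814

5.7474 L/h


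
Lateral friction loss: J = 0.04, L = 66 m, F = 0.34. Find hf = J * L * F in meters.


hf = J * L * F = 0.04 * 66 * 0.34 = 0.8976 m

0.8976 m


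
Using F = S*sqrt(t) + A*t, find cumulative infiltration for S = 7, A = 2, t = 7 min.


F = S*sqrt(t) + A*t
F = 7*sqrt(7) + 2*7
F = 7*2.645751 + 14

32.5203 mm


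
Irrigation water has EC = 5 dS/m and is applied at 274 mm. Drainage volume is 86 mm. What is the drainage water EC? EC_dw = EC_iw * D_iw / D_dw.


EC_dw = EC_iw * D_iw / D_dw
EC_dw = 5 * 274 / 86
EC_dw = 1370 / 86

15.9302 dS/m


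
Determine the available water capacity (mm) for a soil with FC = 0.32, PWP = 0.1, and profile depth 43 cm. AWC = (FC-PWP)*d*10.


AWC = (FC - PWP) * d * 10
AWC = (0.32 - 0.1) * 43 * 10
AWC = 0.2200 * 43 * 10

94.6000 mm


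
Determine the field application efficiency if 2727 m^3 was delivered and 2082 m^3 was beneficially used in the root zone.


Ea = V_root / V_field * 100 = 2082 / 2727 * 100 = 76.3476%

76.3476 %


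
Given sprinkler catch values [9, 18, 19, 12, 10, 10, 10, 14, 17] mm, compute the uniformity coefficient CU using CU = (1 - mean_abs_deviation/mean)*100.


mean = 13.222222 mm
MAD = 3.358025 mm
CU = (1 - 3.358025/13.222222)*100

74.6032 %


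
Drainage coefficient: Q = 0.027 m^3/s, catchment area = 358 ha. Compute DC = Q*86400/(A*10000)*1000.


DC = Q * 86400 / (A * 10000) * 1000
DC = 0.027 * 86400 / (358 * 10000) * 1000
DC = 2332800.0000 / 3580000

0.6516 mm/day


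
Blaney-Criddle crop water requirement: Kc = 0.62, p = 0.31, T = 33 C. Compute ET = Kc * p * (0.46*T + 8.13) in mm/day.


ET = Kc * p * (0.46*T + 8.13)
ET = 0.62 * 0.31 * (0.46*33 + 8.13)
ET = 0.62 * 0.31 * 23.3100

4.4802 mm/day


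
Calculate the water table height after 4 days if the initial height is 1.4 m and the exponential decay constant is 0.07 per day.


m = m0 * exp(-k*t)
m = 1.4 * exp(-0.07 * 4)
m = 1.4 * exp(-0.2800)

1.0581 m


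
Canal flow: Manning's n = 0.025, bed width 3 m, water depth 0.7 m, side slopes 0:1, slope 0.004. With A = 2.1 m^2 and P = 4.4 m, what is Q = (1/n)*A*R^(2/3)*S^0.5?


R = A/P = 2.1/4.4 = 0.477273
Q = (1/0.025) * 2.1 * 0.477273^(2/3) * 0.004^0.5

3.2445 m^3/s


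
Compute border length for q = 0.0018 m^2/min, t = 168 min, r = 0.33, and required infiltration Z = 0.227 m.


L = q*t/((1+r)*Z)
L = 0.0018*168/((1+0.33)*0.227)
L = 0.3024/0.30191

1.0016 m
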